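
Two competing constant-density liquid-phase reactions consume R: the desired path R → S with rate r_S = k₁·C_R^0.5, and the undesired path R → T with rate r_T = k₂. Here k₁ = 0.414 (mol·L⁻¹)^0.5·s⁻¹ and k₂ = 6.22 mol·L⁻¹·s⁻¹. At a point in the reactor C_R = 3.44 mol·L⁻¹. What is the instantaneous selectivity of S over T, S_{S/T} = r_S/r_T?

0.123

S_{S/T} = r_S/r_T = (k₁·C_R^0.5)/(k₂) = (k₁/k₂)·C_R^0.5.
= (0.414×3.440^0.5) / (6.22) = 0.7679/6.220 = 0.123.
Since the desired path is higher order in R, keeping C_R high (PFR or concentrated feed) favours S.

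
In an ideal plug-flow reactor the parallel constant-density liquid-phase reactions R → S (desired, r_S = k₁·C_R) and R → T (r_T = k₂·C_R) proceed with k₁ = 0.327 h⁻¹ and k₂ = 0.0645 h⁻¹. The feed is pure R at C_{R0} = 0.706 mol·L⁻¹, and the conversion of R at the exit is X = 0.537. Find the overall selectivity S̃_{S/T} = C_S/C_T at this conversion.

C_R = C_{R0}(1−X) = 0.3269 mol·L⁻¹.
Both paths are first order in R, so the instantaneous fraction to S is constant: dC_S/d(−C_R) = k₁/(k₁+k₂) = 0.8352.
C_S = 0.8352·(C_{R0}−C_R) = 0.8352×0.3791 = 0.317 mol·L⁻¹.
C_T = (C_{R0}−C_R)−C_S = 0.06246 mol·L⁻¹; S̃_{S/T} = 0.3167/0.06246 = 5.07.

5.07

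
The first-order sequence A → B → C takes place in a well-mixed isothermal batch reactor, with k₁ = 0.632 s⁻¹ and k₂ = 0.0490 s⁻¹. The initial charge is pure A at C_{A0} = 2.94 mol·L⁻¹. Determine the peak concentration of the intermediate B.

For a first-order series the maximum intermediate yield is C_{B,max}/C_{A0} = (k₁/k₂)^[k₂/(k₂−k₁)].
= (0.632/0.0490)^(0.0490/(0.0490−0.632)) = (12.90)^(-0.08405) = 0.8066.
C_{B,max} = 0.8066×2.94 = 2.37 mol·L⁻¹.

2.37 mol·L⁻¹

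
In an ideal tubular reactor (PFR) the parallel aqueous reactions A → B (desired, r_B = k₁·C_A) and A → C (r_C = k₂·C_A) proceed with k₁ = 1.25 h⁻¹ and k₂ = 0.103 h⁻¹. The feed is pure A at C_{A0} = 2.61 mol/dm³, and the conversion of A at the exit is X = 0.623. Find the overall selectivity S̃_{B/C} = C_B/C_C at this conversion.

C_A = C_{A0}(1−X) = 0.9840 mol/dm³.
Both paths are first order in A, so the instantaneous fraction to B is constant: dC_B/d(−C_A) = k₁/(k₁+k₂) = 0.9239.
C_B = 0.9239·(C_{A0}−C_A) = 0.9239×1.626 = 1.50 mol/dm³.
C_C = (C_{A0}−C_A)−C_B = 0.1238 mol/dm³; S̃_{B/C} = 1.502/0.1238 = 12.1.

12.1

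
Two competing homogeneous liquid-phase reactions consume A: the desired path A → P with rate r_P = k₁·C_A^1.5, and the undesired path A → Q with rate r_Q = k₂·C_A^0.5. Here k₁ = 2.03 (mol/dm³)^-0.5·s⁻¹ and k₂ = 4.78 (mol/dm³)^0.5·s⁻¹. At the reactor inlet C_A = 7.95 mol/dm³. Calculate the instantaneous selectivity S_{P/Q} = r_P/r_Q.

3.38

S_{P/Q} = r_P/r_Q = (k₁·C_A^1.5)/(k₂·C_A^0.5) = (k₁/k₂)·C_A.
= (2.03×7.950^1.5) / (4.78×7.950^0.5) = 45.50/13.48 = 3.38.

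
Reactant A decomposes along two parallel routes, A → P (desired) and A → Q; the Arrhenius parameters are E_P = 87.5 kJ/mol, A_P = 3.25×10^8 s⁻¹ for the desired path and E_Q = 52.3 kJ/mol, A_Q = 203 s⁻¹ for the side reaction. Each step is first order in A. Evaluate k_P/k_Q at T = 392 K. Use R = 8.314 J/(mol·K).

32.6

k_P/k_Q = (A_P/A_Q)·exp[−(E_P−E_Q)/(RT)] = (A_P/A_Q)·exp[(E_Q−E_P)/(RT)].
(E_Q−E_P)/(RT) = (52.3−87.5)×10³/(8.314×392) = -35200/3259 = -10.80.
k_P/k_Q = (3.25×10^8/203)·exp(-10.80) = 1.601×10^6 × 2.039×10^-5 = 32.6.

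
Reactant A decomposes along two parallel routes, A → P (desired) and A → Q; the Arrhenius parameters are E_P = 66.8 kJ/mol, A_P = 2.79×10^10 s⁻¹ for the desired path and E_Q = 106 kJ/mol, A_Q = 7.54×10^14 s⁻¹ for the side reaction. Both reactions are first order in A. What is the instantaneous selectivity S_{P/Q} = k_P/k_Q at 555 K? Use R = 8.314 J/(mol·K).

0.181

Since both paths have the same order in A, the concentration cancels and S_{P/Q} = k_P/k_Q = (A_P/A_Q)·exp[(E_Q−E_P)/(RT)].
(E_Q−E_P)/(RT) = (106−66.8)×10³/(8.314×555) = 39200/4614 = 8.495.
k_P/k_Q = (2.79×10^10/7.54×10^14)·exp(8.495) = 3.700×10^-5 × 4892 = 0.181.
Since E_P < E_Q, lowering the temperature improves selectivity toward P.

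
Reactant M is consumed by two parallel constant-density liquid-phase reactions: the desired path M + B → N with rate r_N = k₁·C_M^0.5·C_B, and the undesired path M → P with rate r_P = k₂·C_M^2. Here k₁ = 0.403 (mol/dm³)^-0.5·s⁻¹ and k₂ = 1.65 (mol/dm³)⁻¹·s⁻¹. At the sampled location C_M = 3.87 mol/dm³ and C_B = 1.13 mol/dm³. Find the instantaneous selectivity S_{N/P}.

0.0363

S_{N/P} = r_N/r_P = (k₁·C_M^0.5·C_B)/(k₂·C_M^2) = (k₁/k₂)·C_M^-1.5·C_B.
= (0.403×3.870^0.5×1.130) / (1.65×3.870^2) = 0.8959/24.71 = 0.0363.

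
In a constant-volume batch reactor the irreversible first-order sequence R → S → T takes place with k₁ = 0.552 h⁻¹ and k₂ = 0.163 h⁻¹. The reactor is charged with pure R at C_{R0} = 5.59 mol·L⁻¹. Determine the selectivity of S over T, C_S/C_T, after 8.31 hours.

0.551

Solving the coupled first-order balances gives C_S(t) = [k₁/(k₂−k₁)]·C_{R0}·(e^(−k₁t) − e^(−k₂t)).
e^(−k₁t) = e^(−0.552×8.31) = e^(−4.587) = 0.01018; e^(−k₂t) = e^(−1.355) = 0.2581.
C_S = 0.552×5.59/(0.163−0.552) × (0.01018−0.2581) = (-7.932)×(-0.2479) = 1.966 mol·L⁻¹.
C_R = C_{R0}e^(−k₁t) = 0.05692 mol·L⁻¹, so C_T = C_{R0}−C_R−C_S = 3.567 mol·L⁻¹; C_S/C_T = 0.551.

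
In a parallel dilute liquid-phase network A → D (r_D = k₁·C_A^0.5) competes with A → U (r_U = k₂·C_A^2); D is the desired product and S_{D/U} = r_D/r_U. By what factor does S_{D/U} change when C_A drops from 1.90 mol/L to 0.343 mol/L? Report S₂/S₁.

13.0

S_{D/U} = (k₁/k₂)·C_A^-1.5, so S₂/S₁ = (C_{A,2}/C_{A,1})^-1.5.
= (0.343/1.90)^(-1.5) = (0.1805)^(-1.5) = 13.0.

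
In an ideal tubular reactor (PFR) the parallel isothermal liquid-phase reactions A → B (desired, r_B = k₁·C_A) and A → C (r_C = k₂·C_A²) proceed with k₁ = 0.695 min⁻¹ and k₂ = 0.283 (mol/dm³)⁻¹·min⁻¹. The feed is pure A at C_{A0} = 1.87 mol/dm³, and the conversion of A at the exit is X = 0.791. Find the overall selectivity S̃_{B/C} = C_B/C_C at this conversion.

C_A = C_{A0}(1−X) = 0.3908 mol/dm³.
Along a PFR/batch, dC_B/dC_A = −r_B/(r_B+r_C) = −k₁/(k₁+k₂·C_A).
Integrating from C_{A0} to C_A: C_B = (0.695/0.283)·ln[(0.695+0.283·1.87)/(0.695+0.283·0.391)] = 2.456·ln(1.224/0.8056) = 1.028 mol/dm³.
C_C = (C_{A0}−C_A)−C_B = 0.4515 mol/dm³; S̃_{B/C} = 1.028/0.4515 = 2.28.

2.28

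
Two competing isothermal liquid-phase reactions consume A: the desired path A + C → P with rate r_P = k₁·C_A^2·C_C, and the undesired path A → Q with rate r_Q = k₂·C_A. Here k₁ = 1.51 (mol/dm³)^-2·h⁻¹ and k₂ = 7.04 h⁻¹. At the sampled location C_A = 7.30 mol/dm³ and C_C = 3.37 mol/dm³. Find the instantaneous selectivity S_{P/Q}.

5.28

S_{P/Q} = r_P/r_Q = (k₁·C_A^2·C_C)/(k₂·C_A) = (k₁/k₂)·C_A·C_C.
= (1.51×7.300^2×3.370) / (7.04×7.300) = 271.2/51.39 = 5.28.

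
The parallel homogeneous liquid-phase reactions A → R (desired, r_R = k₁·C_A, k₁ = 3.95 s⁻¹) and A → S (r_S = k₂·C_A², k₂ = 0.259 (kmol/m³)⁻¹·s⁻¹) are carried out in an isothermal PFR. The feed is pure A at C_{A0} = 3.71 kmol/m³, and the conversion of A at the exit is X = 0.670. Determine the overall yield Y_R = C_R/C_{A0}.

C_A = C_{A0}(1−X) = 1.224 kmol/m³.
Along a PFR/batch, dC_R/dC_A = −r_R/(r_R+r_S) = −k₁/(k₁+k₂·C_A).
Integrating from C_{A0} to C_A: C_R = (3.95/0.259)·ln[(3.95+0.259·3.71)/(3.95+0.259·1.22)] = 15.25·ln(4.911/4.267) = 2.143 kmol/m³.
Y_R = C_R/C_{A0} = 2.143/3.71 = 0.578.

0.578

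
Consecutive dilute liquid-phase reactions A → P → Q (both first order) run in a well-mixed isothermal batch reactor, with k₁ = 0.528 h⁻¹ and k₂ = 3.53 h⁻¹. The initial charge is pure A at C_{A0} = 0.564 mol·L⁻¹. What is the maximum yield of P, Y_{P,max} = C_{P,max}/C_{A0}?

0.107

For a first-order series the maximum intermediate yield is C_{P,max}/C_{A0} = (k₁/k₂)^[k₂/(k₂−k₁)].
= (0.528/3.53)^(3.53/(3.53−0.528)) = (0.1496)^(1.176) = 0.1071.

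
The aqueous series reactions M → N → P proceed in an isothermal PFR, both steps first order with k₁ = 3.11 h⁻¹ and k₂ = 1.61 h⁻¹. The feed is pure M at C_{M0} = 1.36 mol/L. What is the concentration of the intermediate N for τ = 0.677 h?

Solving the coupled first-order balances gives C_N(τ) = [k₁/(k₂−k₁)]·C_{M0}·(e^(−k₁τ) − e^(−k₂τ)).
e^(−k₁τ) = e^(−3.11×0.677) = e^(−2.105) = 0.1218; e^(−k₂τ) = e^(−1.090) = 0.3362.
C_N = 3.11×1.36/(1.61−3.11) × (0.1218−0.3362) = (-2.820)×(-0.2144) = 0.6047 mol/L.

0.605 mol/L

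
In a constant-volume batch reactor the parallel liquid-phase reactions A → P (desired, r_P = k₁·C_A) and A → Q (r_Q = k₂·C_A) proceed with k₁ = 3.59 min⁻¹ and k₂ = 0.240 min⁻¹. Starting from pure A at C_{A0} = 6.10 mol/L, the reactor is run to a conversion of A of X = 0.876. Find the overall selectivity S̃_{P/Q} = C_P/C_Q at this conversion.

C_A = C_{A0}(1−X) = 0.7564 mol/L.
Both paths are first order in A, so the instantaneous fraction to P is constant: dC_P/d(−C_A) = k₁/(k₁+k₂) = 0.9373.
C_P = 0.9373·(C_{A0}−C_A) = 0.9373×5.344 = 5.01 mol/L.
C_Q = (C_{A0}−C_A)−C_P = 0.3348 mol/L; S̃_{P/Q} = 5.009/0.3348 = 15.0.

15.0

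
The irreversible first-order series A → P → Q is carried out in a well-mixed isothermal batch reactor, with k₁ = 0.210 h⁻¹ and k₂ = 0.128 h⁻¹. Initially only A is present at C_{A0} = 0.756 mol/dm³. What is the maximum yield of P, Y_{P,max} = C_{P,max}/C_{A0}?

At the optimum, C_{P,max}/C_{A0} = (k₁/k₂)^[k₂/(k₂−k₁)].
= (0.210/0.128)^(0.128/(0.128−0.210)) = (1.641)^(-1.561) = 0.4617.

0.462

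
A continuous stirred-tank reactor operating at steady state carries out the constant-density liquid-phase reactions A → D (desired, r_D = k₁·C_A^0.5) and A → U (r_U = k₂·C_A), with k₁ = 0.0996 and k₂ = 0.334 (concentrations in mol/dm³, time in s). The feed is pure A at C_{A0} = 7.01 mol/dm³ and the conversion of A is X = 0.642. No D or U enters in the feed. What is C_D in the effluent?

0.713 mol/dm³

Exit C_A = C_{A0}(1−X) = 7.01×0.358 = 2.510 mol/dm³.
A CSTR operates uniformly at the exit composition, giving r_D = 0.1578 and r_U = 0.8382 (each k·C_A^n at C_A = 2.510).
Fraction of consumed A going to D: r_D/(r_D+r_U) = 0.1584.
C_D = 0.1584·C_{A0}·X = 0.1584×7.01×0.642 = 0.713 mol/dm³.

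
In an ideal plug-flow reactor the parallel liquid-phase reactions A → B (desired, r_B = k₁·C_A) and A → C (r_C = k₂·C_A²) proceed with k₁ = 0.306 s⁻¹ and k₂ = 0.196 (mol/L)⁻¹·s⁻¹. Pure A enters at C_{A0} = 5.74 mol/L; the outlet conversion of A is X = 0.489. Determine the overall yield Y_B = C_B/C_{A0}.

0.132

C_A = C_{A0}(1−X) = 2.933 mol/L.
Along a PFR/batch, dC_B/dC_A = −r_B/(r_B+r_C) = −k₁/(k₁+k₂·C_A).
Integrating from C_{A0} to C_A: C_B = (0.306/0.196)·ln[(0.306+0.196·5.74)/(0.306+0.196·2.93)] = 1.561·ln(1.431/0.8809) = 0.7575 mol/L.
Y_B = C_B/C_{A0} = 0.7575/5.74 = 0.132.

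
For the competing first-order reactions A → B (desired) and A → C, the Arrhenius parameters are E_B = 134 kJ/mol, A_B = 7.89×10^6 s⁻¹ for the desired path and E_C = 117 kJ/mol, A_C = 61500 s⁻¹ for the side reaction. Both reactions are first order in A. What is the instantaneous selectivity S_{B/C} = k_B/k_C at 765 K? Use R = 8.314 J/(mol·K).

k_B/k_C = (A_B/A_C)·exp[−(E_B−E_C)/(RT)] = (A_B/A_C)·exp[(E_C−E_B)/(RT)].
(E_C−E_B)/(RT) = (117−134)×10³/(8.314×765) = -17000/6360 = -2.673.
k_B/k_C = (7.89×10^6/61500)·exp(-2.673) = 128.3 × 0.06905 = 8.86.
Since E_B > E_C, raising the temperature improves selectivity toward B.

8.86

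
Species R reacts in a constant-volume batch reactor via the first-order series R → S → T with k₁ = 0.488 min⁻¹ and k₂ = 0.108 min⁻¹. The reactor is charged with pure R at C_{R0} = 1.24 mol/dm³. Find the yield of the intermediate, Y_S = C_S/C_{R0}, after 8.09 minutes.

Solving the coupled first-order balances gives C_S(t) = [k₁/(k₂−k₁)]·C_{R0}·(e^(−k₁t) − e^(−k₂t)).
e^(−k₁t) = e^(−0.488×8.09) = e^(−3.948) = 0.01929; e^(−k₂t) = e^(−0.8737) = 0.4174.
C_S = 0.488×1.24/(0.108−0.488) × (0.01929−0.4174) = (-1.592)×(-0.3981) = 0.6339 mol/dm³.
Y_S = C_S/C_{R0} = 0.6339/1.24 = 0.511.

0.511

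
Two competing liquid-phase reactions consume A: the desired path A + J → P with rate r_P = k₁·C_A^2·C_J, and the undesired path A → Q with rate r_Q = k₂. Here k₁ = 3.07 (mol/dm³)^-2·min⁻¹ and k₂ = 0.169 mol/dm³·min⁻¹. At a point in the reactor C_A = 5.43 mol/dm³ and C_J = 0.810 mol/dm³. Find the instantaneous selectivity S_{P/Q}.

S_{P/Q} = r_P/r_Q = (k₁·C_A^2·C_J)/(k₂) = (k₁/k₂)·C_A^2·C_J.
= (3.07×5.430^2×0.8100) / (0.169) = 73.32/0.1690 = 434.

434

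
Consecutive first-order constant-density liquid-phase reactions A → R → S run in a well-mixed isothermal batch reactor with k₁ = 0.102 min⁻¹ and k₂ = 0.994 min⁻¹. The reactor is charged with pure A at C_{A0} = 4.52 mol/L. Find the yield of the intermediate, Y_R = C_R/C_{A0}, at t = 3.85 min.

The intermediate concentration in a first-order A→B→C sequence is C_R = k₁C_{A0}(e^(−k₁t) − e^(−k₂t))/(k₂−k₁).
e^(−k₁t) = e^(−0.102×3.85) = e^(−0.3927) = 0.6752; e^(−k₂t) = e^(−3.827) = 0.02178.
C_R = 0.102×4.52/(0.994−0.102) × (0.6752−0.02178) = 0.5169×0.6535 = 0.3377 mol/L.
Y_R = C_R/C_{A0} = 0.3377/4.52 = 0.0747.

0.0747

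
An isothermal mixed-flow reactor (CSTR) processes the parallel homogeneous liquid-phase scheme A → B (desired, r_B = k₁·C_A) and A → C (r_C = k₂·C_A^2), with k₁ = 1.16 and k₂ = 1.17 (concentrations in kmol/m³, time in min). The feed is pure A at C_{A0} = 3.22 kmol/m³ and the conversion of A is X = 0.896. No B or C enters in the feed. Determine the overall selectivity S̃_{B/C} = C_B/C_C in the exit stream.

2.96

Exit C_A = C_{A0}(1−X) = 3.22×0.104 = 0.3349 kmol/m³.
A CSTR operates uniformly at the exit composition, giving r_B = 0.3885 and r_C = 0.1312 (each k·C_A^n at C_A = 0.3349).
Overall selectivity = C_B/C_C = r_Bτ/(r_Cτ) = r_B/r_C = 2.96.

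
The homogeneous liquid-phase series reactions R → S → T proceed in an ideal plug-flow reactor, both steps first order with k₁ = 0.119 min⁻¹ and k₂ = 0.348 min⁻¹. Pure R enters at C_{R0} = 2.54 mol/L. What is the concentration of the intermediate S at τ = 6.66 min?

0.468 mol/L

Solving the coupled first-order balances gives C_S(τ) = [k₁/(k₂−k₁)]·C_{R0}·(e^(−k₁τ) − e^(−k₂τ)).
e^(−k₁τ) = e^(−0.119×6.66) = e^(−0.7925) = 0.4527; e^(−k₂τ) = e^(−2.318) = 0.09850.
C_S = 0.119×2.54/(0.348−0.119) × (0.4527−0.09850) = 1.320×0.3542 = 0.4675 mol/L.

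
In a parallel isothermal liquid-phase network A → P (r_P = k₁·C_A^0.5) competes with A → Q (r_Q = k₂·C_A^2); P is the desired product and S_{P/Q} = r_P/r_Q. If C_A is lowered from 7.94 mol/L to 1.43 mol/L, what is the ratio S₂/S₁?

13.1

S_{P/Q} = (k₁/k₂)·C_A^-1.5, so S₂/S₁ = (C_{A,2}/C_{A,1})^-1.5.
= (1.43/7.94)^(-1.5) = (0.1801)^(-1.5) = 13.1.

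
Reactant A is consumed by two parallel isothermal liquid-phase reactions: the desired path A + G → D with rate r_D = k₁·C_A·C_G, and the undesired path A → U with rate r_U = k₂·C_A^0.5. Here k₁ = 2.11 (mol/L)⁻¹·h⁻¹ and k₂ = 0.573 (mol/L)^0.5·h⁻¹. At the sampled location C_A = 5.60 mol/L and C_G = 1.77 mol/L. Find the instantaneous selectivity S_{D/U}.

S_{D/U} = r_D/r_U = (k₁·C_A·C_G)/(k₂·C_A^0.5) = (k₁/k₂)·C_A^0.5·C_G.
= (2.11×5.600×1.770) / (0.573×5.600^0.5) = 20.91/1.356 = 15.4.
Since the desired path is higher order in A, keeping C_A high (PFR or concentrated feed) favours D.

15.4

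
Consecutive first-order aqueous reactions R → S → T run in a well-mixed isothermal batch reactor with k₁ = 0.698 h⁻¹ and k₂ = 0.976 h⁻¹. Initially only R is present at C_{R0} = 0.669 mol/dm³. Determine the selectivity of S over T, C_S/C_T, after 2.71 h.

0.309

The intermediate concentration in a first-order A→B→C sequence is C_S = k₁C_{R0}(e^(−k₁t) − e^(−k₂t))/(k₂−k₁).
e^(−k₁t) = e^(−0.698×2.71) = e^(−1.892) = 0.1508; e^(−k₂t) = e^(−2.645) = 0.07101.
C_S = 0.698×0.669/(0.976−0.698) × (0.1508−0.07101) = 1.680×0.07983 = 0.1341 mol/dm³.
C_R = C_{R0}e^(−k₁t) = 0.1009 mol/dm³, so C_T = C_{R0}−C_R−C_S = 0.4340 mol/dm³; C_S/C_T = 0.309.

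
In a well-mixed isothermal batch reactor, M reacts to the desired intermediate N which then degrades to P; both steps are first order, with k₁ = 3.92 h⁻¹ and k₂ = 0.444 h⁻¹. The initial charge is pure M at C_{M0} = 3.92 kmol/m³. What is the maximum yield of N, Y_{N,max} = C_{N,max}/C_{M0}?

For a first-order series the maximum intermediate yield is C_{N,max}/C_{M0} = (k₁/k₂)^[k₂/(k₂−k₁)].
= (3.92/0.444)^(0.444/(0.444−3.92)) = (8.829)^(-0.1277) = 0.7571.

0.757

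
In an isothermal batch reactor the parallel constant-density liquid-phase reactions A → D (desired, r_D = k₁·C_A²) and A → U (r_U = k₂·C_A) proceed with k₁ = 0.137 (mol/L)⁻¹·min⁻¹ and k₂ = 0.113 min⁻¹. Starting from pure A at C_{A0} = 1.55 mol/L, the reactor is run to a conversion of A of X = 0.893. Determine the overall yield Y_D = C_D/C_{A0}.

0.428

C_A = C_{A0}(1−X) = 0.1658 mol/L.
Along a PFR/batch, dC_U/dC_A = −r_U/(r_D+r_U) = −k₂/(k₂+k₁·C_A).
Integrating from C_{A0} to C_A: C_U = (0.113/0.137)·ln[(0.113+0.137·1.55)/(0.113+0.137·0.166)] = 0.8248·ln(0.3254/0.1357) = 0.7211 mol/L.
Then C_D = (C_{A0}−C_A) − C_U = 1.384 − 0.7211 = 0.6630 mol/L.
Y_D = C_D/C_{A0} = 0.6630/1.55 = 0.428.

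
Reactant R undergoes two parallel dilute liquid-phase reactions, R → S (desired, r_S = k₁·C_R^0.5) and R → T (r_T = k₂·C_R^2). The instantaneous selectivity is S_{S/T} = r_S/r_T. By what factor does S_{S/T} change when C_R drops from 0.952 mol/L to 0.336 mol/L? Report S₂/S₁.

4.77

S_{S/T} = (k₁/k₂)·C_R^-1.5, so S₂/S₁ = (C_{R,2}/C_{R,1})^-1.5.
= (0.336/0.952)^(-1.5) = (0.3529)^(-1.5) = 4.77.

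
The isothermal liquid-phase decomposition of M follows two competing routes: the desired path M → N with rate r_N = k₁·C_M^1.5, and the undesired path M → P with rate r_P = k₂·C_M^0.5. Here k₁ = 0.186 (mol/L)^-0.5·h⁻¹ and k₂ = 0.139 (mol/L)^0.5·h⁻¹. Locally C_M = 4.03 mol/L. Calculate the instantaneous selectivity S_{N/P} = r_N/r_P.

5.39

S_{N/P} = r_N/r_P = (k₁·C_M^1.5)/(k₂·C_M^0.5) = (k₁/k₂)·C_M.
= (0.186×4.030^1.5) / (0.139×4.030^0.5) = 1.505/0.2790 = 5.39.
Since the desired path is higher order in M, keeping C_M high (PFR or concentrated feed) favours N.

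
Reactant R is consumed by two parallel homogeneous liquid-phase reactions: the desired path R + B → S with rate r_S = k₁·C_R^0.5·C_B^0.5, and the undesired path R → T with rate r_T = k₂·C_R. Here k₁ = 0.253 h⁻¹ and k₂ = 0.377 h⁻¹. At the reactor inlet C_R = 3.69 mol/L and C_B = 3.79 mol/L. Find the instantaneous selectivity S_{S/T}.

0.680

S_{S/T} = r_S/r_T = (k₁·C_R^0.5·C_B^0.5)/(k₂·C_R) = (k₁/k₂)·C_R^-0.5·C_B^0.5.
= (0.253×3.690^0.5×3.790^0.5) / (0.377×3.690) = 0.9461/1.391 = 0.680.
The undesired path is higher order in R, so low C_R (CSTR or dilute feed) favours S.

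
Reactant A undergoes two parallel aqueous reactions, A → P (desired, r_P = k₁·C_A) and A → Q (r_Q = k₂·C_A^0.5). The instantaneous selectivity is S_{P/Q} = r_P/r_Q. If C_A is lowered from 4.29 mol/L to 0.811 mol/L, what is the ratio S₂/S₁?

S_{P/Q} = (k₁/k₂)·C_A^0.5, so S₂/S₁ = (C_{A,2}/C_{A,1})^0.5.
= (0.811/4.29)^0.5 = (0.1890)^0.5 = 0.435.

0.435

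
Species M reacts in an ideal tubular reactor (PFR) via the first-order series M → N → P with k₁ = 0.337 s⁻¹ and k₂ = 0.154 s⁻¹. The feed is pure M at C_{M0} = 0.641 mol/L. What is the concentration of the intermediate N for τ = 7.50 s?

0.278 mol/L

The intermediate concentration in a first-order A→B→C sequence is C_N = k₁C_{M0}(e^(−k₁τ) − e^(−k₂τ))/(k₂−k₁).
e^(−k₁τ) = e^(−0.337×7.50) = e^(−2.528) = 0.07986; e^(−k₂τ) = e^(−1.155) = 0.3151.
C_N = 0.337×0.641/(0.154−0.337) × (0.07986−0.3151) = (-1.180)×(-0.2352) = 0.2776 mol/L.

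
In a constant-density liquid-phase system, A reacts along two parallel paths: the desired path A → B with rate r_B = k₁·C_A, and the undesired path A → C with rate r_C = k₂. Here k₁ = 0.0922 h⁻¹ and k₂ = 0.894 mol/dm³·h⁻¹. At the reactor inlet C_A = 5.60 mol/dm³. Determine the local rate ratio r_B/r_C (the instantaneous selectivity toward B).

S_{B/C} = r_B/r_C = (k₁·C_A)/(k₂) = (k₁/k₂)·C_A.
= (0.0922×5.600) / (0.894) = 0.5163/0.8940 = 0.578.
Since the desired path is higher order in A, keeping C_A high (PFR or concentrated feed) favours B.

0.578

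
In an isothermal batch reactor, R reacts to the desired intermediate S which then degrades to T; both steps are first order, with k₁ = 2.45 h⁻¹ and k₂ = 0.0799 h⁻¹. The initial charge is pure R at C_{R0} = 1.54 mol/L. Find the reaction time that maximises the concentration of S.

Setting dC_S/dt = 0 gives t_opt = ln(k₂/k₁)/(k₂−k₁).
= ln(0.0799/2.45)/(0.0799−2.45) = ln(0.03261)/-2.370 = -3.423/-2.370 = 1.44 h.

1.44 h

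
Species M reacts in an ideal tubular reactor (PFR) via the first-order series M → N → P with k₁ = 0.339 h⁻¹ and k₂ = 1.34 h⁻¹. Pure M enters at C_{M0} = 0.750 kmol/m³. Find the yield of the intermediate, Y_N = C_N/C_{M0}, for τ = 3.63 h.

0.0963

For first-order series with pure M initially, C_N(τ) = k₁C_{M0}/(k₂−k₁)·(e^(−k₁τ) − e^(−k₂τ)).
e^(−k₁τ) = e^(−0.339×3.63) = e^(−1.231) = 0.2921; e^(−k₂τ) = e^(−4.864) = 0.007718.
C_N = 0.339×0.750/(1.34−0.339) × (0.2921−0.007718) = 0.2540×0.2844 = 0.07224 kmol/m³.
Y_N = C_N/C_{M0} = 0.07224/0.750 = 0.0963.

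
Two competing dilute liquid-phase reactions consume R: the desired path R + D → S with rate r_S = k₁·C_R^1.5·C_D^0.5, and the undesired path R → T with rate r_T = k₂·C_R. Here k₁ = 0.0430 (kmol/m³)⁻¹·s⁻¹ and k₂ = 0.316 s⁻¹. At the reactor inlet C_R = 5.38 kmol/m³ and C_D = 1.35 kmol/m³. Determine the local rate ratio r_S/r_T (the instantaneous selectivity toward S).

0.367

S_{S/T} = r_S/r_T = (k₁·C_R^1.5·C_D^0.5)/(k₂·C_R) = (k₁/k₂)·C_R^0.5·C_D^0.5.
= (0.0430×5.380^1.5×1.350^0.5) / (0.316×5.380) = 0.6235/1.700 = 0.367.
Since the desired path is higher order in R, keeping C_R high (PFR or concentrated feed) favours S.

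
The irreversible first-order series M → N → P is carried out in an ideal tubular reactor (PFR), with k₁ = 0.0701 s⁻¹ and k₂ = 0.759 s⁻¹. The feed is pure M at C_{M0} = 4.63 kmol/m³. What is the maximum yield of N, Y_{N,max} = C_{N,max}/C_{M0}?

0.0725

For a first-order series the maximum intermediate yield is C_{N,max}/C_{M0} = (k₁/k₂)^[k₂/(k₂−k₁)].
= (0.0701/0.759)^(0.759/(0.759−0.0701)) = (0.09236)^(1.102) = 0.07248.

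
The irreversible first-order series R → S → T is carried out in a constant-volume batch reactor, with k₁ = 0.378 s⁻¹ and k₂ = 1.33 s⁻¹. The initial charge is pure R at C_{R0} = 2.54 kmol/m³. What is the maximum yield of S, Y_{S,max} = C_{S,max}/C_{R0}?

0.172

Evaluating C_S at t_opt = ln(k₂/k₁)/(k₂−k₁) gives C_{S,max}/C_{R0} = (k₁/k₂)^[k₂/(k₂−k₁)].
= (0.378/1.33)^(1.33/(1.33−0.378)) = (0.2842)^(1.397) = 0.1725.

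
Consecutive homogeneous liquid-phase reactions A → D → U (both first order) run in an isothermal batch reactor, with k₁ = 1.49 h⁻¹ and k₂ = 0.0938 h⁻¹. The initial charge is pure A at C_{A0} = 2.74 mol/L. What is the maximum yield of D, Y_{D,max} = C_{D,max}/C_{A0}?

For a first-order series the maximum intermediate yield is C_{D,max}/C_{A0} = (k₁/k₂)^[k₂/(k₂−k₁)].
= (1.49/0.0938)^(0.0938/(0.0938−1.49)) = (15.88)^(-0.06718) = 0.8305.

0.830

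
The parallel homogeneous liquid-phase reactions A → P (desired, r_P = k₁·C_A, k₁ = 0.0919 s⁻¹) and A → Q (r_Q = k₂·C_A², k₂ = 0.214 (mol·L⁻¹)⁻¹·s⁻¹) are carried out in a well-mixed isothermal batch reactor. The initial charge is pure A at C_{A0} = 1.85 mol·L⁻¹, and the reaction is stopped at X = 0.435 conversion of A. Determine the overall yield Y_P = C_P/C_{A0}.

C_A = C_{A0}(1−X) = 1.045 mol·L⁻¹.
Along a PFR/batch, dC_P/dC_A = −r_P/(r_P+r_Q) = −k₁/(k₁+k₂·C_A).
Integrating from C_{A0} to C_A: C_P = (0.0919/0.214)·ln[(0.0919+0.214·1.85)/(0.0919+0.214·1.05)] = 0.4294·ln(0.4878/0.3156) = 0.1870 mol·L⁻¹.
Y_P = C_P/C_{A0} = 0.1870/1.85 = 0.101.

0.101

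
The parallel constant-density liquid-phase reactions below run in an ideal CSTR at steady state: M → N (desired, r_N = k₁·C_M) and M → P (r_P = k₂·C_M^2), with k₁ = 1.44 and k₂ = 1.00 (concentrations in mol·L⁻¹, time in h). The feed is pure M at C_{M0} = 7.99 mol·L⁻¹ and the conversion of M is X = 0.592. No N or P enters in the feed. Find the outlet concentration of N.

1.45 mol·L⁻¹

Exit C_M = C_{M0}(1−X) = 7.99×0.408 = 3.260 mol·L⁻¹.
A CSTR operates uniformly at the exit composition, giving r_N = 4.694 and r_P = 10.63 (each k·C_M^n at C_M = 3.260).
Fraction of consumed M going to N: r_N/(r_N+r_P) = 0.3064.
C_N = 0.3064·C_{M0}·X = 0.3064×7.99×0.592 = 1.45 mol·L⁻¹.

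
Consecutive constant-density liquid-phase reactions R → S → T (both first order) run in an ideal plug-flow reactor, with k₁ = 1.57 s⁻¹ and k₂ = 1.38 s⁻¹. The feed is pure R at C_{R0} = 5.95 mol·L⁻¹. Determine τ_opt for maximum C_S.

Setting dC_S/dτ = 0 gives τ_opt = ln(k₂/k₁)/(k₂−k₁).
= ln(1.38/1.57)/(1.38−1.57) = ln(0.8790)/-0.1900 = -0.1290/-0.1900 = 0.679 s.

0.679 s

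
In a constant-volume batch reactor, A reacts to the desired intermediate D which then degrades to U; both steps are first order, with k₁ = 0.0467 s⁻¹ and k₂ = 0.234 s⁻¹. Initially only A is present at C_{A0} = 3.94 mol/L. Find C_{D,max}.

0.526 mol/L

Evaluating C_D at t_opt = ln(k₂/k₁)/(k₂−k₁) gives C_{D,max}/C_{A0} = (k₁/k₂)^[k₂/(k₂−k₁)].
= (0.0467/0.234)^(0.234/(0.234−0.0467)) = (0.1996)^(1.249) = 0.1335.
C_{D,max} = 0.1335×3.94 = 0.526 mol/L.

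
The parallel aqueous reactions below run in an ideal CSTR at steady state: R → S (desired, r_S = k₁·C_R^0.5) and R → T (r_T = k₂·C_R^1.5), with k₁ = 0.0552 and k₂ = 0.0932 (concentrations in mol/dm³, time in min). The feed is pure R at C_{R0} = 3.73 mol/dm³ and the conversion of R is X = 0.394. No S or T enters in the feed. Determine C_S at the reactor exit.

0.305 mol/dm³

Exit C_R = C_{R0}(1−X) = 3.73×0.606 = 2.260 mol/dm³.
Rates in a CSTR are evaluated at the outlet concentration: r_S = 0.0552×2.260^0.5 = 0.08299, r_T = 0.0932×2.260^1.5 = 0.3167.
Fraction of consumed R going to S: r_S/(r_S+r_T) = 0.2076.
C_S = 0.2076·C_{R0}·X = 0.2076×3.73×0.394 = 0.305 mol/dm³.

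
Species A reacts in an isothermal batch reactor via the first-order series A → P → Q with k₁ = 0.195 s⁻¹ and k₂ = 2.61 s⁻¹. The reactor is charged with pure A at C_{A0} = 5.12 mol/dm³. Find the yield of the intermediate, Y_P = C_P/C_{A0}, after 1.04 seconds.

For first-order series with pure A initially, C_P(t) = k₁C_{A0}/(k₂−k₁)·(e^(−k₁t) − e^(−k₂t)).
e^(−k₁t) = e^(−0.195×1.04) = e^(−0.2028) = 0.8164; e^(−k₂t) = e^(−2.714) = 0.06624.
C_P = 0.195×5.12/(2.61−0.195) × (0.8164−0.06624) = 0.4134×0.7502 = 0.3101 mol/dm³.
Y_P = C_P/C_{A0} = 0.3101/5.12 = 0.0606.

0.0606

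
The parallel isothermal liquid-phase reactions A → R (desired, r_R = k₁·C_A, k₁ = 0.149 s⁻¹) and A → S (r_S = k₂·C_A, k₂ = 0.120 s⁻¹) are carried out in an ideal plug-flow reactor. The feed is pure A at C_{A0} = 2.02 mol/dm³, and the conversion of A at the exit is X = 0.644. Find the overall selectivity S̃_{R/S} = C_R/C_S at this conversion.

1.24

C_A = C_{A0}(1−X) = 0.7191 mol/dm³.
Both paths are first order in A, so the instantaneous fraction to R is constant: dC_R/d(−C_A) = k₁/(k₁+k₂) = 0.5539.
C_R = 0.5539·(C_{A0}−C_A) = 0.5539×1.301 = 0.721 mol/dm³.
C_S = (C_{A0}−C_A)−C_R = 0.5803 mol/dm³; S̃_{R/S} = 0.7206/0.5803 = 1.24.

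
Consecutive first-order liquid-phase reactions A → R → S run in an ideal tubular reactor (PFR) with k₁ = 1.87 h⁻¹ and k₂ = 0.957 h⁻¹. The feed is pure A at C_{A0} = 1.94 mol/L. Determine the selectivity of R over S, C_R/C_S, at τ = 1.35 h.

0.765

For first-order series with pure A initially, C_R(τ) = k₁C_{A0}/(k₂−k₁)·(e^(−k₁τ) − e^(−k₂τ)).
e^(−k₁τ) = e^(−1.87×1.35) = e^(−2.525) = 0.08010; e^(−k₂τ) = e^(−1.292) = 0.2747.
C_R = 1.87×1.94/(0.957−1.87) × (0.08010−0.2747) = (-3.973)×(-0.1946) = 0.7734 mol/L.
C_A = C_{A0}e^(−k₁τ) = 0.1554 mol/L, so C_S = C_{A0}−C_A−C_R = 1.011 mol/L; C_R/C_S = 0.765.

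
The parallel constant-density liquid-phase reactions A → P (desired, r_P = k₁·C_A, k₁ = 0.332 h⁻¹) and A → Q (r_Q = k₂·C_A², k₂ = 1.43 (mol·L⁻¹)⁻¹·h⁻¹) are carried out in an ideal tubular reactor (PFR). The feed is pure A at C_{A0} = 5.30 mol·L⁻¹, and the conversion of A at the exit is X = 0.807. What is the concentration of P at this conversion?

0.344 mol·L⁻¹

C_A = C_{A0}(1−X) = 1.023 mol·L⁻¹.
Along a PFR/batch, dC_P/dC_A = −r_P/(r_P+r_Q) = −k₁/(k₁+k₂·C_A).
Integrating from C_{A0} to C_A: C_P = (0.332/1.43)·ln[(0.332+1.43·5.30)/(0.332+1.43·1.02)] = 0.2322·ln(7.911/1.795) = 0.3444 mol·L⁻¹.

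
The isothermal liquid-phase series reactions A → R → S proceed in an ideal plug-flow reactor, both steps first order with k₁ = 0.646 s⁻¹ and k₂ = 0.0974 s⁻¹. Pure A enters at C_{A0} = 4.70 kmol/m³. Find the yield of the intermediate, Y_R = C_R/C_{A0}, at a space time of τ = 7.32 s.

0.567

The intermediate concentration in a first-order A→B→C sequence is C_R = k₁C_{A0}(e^(−k₁τ) − e^(−k₂τ))/(k₂−k₁).
e^(−k₁τ) = e^(−0.646×7.32) = e^(−4.729) = 0.008838; e^(−k₂τ) = e^(−0.7130) = 0.4902.
C_R = 0.646×4.70/(0.0974−0.646) × (0.008838−0.4902) = (-5.534)×(-0.4813) = 2.664 kmol/m³.
Y_R = C_R/C_{A0} = 2.664/4.70 = 0.567.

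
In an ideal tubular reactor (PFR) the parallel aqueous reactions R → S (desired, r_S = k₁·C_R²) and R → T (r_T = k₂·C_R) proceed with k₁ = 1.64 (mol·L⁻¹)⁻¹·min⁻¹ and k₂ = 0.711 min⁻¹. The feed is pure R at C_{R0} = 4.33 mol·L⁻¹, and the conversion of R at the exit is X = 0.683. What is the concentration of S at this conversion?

2.54 mol·L⁻¹

C_R = C_{R0}(1−X) = 1.373 mol·L⁻¹.
Along a PFR/batch, dC_T/dC_R = −r_T/(r_S+r_T) = −k₂/(k₂+k₁·C_R).
Integrating from C_{R0} to C_R: C_T = (0.711/1.64)·ln[(0.711+1.64·4.33)/(0.711+1.64·1.37)] = 0.4335·ln(7.812/2.962) = 0.4204 mol·L⁻¹.
Then C_S = (C_{R0}−C_R) − C_T = 2.957 − 0.4204 = 2.537 mol·L⁻¹.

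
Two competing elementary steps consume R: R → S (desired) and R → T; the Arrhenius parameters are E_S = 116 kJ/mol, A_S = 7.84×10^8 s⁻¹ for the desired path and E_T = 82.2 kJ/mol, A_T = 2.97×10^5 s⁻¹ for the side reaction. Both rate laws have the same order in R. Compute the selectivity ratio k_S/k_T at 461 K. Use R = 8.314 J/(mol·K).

0.391

k_S/k_T = (A_S/A_T)·exp[−(E_S−E_T)/(RT)] = (A_S/A_T)·exp[(E_T−E_S)/(RT)].
(E_T−E_S)/(RT) = (82.2−116)×10³/(8.314×461) = -33800/3833 = -8.819.
k_S/k_T = (7.84×10^8/2.97×10^5)·exp(-8.819) = 2640 × 1.479×10^-4 = 0.391.
Since E_S > E_T, raising the temperature improves selectivity toward S.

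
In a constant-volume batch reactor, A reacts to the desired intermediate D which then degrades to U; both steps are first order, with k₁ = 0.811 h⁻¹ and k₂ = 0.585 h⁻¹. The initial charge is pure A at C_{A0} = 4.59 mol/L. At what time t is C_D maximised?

For first-order series the maximum of C_D occurs at t_opt = ln(k₂/k₁)/(k₂−k₁).
= ln(0.585/0.811)/(0.585−0.811) = ln(0.7213)/-0.2260 = -0.3267/-0.2260 = 1.45 h.

1.45 h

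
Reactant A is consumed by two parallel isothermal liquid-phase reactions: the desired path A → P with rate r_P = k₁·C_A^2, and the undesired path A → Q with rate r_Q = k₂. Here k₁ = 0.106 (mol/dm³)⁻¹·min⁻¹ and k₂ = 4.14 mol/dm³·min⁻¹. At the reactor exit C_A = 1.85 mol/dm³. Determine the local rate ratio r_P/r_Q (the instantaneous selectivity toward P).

S_{P/Q} = r_P/r_Q = (k₁·C_A^2)/(k₂) = (k₁/k₂)·C_A^2.
= (0.106×1.850^2) / (4.14) = 0.3628/4.140 = 0.0876.
Since the desired path is higher order in A, keeping C_A high (PFR or concentrated feed) favours P.

0.0876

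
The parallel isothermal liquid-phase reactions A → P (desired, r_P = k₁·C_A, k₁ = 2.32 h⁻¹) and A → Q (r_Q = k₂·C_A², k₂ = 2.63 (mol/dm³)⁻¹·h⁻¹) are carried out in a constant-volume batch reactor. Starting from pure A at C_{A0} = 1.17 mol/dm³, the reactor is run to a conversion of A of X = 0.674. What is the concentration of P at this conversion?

0.428 mol/dm³

C_A = C_{A0}(1−X) = 0.3814 mol/dm³.
Along a PFR/batch, dC_P/dC_A = −r_P/(r_P+r_Q) = −k₁/(k₁+k₂·C_A).
Integrating from C_{A0} to C_A: C_P = (2.32/2.63)·ln[(2.32+2.63·1.17)/(2.32+2.63·0.381)] = 0.8821·ln(5.397/3.323) = 0.4278 mol/dm³.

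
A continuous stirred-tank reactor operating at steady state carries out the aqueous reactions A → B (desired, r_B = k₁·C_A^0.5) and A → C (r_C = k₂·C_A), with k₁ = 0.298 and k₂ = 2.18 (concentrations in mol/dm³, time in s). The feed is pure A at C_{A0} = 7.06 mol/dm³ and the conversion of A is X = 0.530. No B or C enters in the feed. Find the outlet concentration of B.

0.261 mol/dm³

Exit C_A = C_{A0}(1−X) = 7.06×0.470 = 3.318 mol/dm³.
Rates in a CSTR are evaluated at the outlet concentration: r_B = 0.298×3.318^0.5 = 0.5428, r_C = 2.18×3.318 = 7.234.
Fraction of consumed A going to B: r_B/(r_B+r_C) = 0.06980.
C_B = 0.06980·C_{A0}·X = 0.06980×7.06×0.530 = 0.261 mol/dm³.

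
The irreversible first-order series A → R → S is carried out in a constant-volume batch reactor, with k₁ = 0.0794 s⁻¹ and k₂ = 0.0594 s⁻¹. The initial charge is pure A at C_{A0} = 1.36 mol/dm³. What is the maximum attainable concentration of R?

0.574 mol/dm³

Evaluating C_R at t_opt = ln(k₂/k₁)/(k₂−k₁) gives C_{R,max}/C_{A0} = (k₁/k₂)^[k₂/(k₂−k₁)].
= (0.0794/0.0594)^(0.0594/(0.0594−0.0794)) = (1.337)^(-2.970) = 0.4224.
C_{R,max} = 0.4224×1.36 = 0.574 mol/dm³.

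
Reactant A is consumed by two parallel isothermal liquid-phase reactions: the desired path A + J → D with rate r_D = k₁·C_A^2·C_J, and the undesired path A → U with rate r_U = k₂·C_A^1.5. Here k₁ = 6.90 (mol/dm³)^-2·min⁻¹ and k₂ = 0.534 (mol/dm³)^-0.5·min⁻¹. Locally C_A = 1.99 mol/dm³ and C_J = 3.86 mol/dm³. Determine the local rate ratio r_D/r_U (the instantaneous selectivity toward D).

70.4

S_{D/U} = r_D/r_U = (k₁·C_A^2·C_J)/(k₂·C_A^1.5) = (k₁/k₂)·C_A^0.5·C_J.
= (6.90×1.990^2×3.860) / (0.534×1.990^1.5) = 105.5/1.499 = 70.4.
Since the desired path is higher order in A, keeping C_A high (PFR or concentrated feed) favours D.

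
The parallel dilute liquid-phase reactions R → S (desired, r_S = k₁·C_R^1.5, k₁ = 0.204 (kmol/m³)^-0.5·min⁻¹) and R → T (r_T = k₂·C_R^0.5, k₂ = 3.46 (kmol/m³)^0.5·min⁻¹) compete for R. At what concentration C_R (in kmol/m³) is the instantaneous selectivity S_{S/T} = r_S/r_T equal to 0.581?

9.85 kmol/m³

S_{S/T} = (k₁/k₂)·C_R ⇒ C_R = S·k₂/k₁.
= 0.581×3.46/0.204 = 9.85 kmol/m³.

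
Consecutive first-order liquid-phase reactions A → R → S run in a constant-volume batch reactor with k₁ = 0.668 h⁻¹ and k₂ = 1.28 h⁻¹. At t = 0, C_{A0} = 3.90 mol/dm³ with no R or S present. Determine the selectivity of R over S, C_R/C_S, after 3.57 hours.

The intermediate concentration in a first-order A→B→C sequence is C_R = k₁C_{A0}(e^(−k₁t) − e^(−k₂t))/(k₂−k₁).
e^(−k₁t) = e^(−0.668×3.57) = e^(−2.385) = 0.09211; e^(−k₂t) = e^(−4.570) = 0.01036.
C_R = 0.668×3.90/(1.28−0.668) × (0.09211−0.01036) = 4.257×0.08175 = 0.3480 mol/dm³.
C_A = C_{A0}e^(−k₁t) = 0.3592 mol/dm³, so C_S = C_{A0}−C_A−C_R = 3.193 mol/dm³; C_R/C_S = 0.109.

0.109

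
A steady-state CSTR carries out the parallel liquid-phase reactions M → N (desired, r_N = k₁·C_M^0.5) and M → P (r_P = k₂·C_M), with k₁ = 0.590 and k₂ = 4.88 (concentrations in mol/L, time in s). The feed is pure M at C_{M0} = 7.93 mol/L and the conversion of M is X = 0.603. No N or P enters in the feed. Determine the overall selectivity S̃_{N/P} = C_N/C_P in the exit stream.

Exit C_M = C_{M0}(1−X) = 7.93×0.397 = 3.148 mol/L.
Rates in a CSTR are evaluated at the outlet concentration: r_N = 0.590×3.148^0.5 = 1.047, r_P = 4.88×3.148 = 15.36.
Overall selectivity = C_N/C_P = r_Nτ/(r_Pτ) = r_N/r_P = 0.0681.

0.0681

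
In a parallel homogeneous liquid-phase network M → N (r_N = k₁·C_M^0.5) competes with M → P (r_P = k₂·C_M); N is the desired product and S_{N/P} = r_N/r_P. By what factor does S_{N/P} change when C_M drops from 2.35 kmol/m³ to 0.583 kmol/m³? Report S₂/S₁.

2.01

S_{N/P} = (k₁/k₂)·C_M^-0.5, so S₂/S₁ = (C_{M,2}/C_{M,1})^-0.5.
= (0.583/2.35)^(-0.5) = (0.2481)^(-0.5) = 2.01.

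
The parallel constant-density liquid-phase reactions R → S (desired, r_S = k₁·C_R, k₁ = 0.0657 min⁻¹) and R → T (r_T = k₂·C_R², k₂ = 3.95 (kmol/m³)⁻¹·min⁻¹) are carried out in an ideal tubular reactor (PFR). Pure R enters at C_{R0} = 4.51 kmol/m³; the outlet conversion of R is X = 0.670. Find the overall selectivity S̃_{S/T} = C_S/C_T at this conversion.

C_R = C_{R0}(1−X) = 1.488 kmol/m³.
Along a PFR/batch, dC_S/dC_R = −r_S/(r_S+r_T) = −k₁/(k₁+k₂·C_R).
Integrating from C_{R0} to C_R: C_S = (0.0657/3.95)·ln[(0.0657+3.95·4.51)/(0.0657+3.95·1.49)] = 0.01663·ln(17.88/5.944) = 0.01832 kmol/m³.
C_T = (C_{R0}−C_R)−C_S = 3.003 kmol/m³; S̃_{S/T} = 0.01832/3.003 = 0.00610.

0.00610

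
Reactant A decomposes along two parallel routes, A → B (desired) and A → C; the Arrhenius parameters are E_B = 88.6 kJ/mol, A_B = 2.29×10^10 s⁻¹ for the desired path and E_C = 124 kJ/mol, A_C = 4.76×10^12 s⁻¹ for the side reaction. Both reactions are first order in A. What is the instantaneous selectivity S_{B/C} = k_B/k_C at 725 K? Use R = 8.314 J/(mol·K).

1.71

k_B/k_C = (A_B/A_C)·exp[−(E_B−E_C)/(RT)] = (A_B/A_C)·exp[(E_C−E_B)/(RT)].
(E_C−E_B)/(RT) = (124−88.6)×10³/(8.314×725) = 35400/6028 = 5.873.
k_B/k_C = (2.29×10^10/4.76×10^12)·exp(5.873) = 0.004811 × 355.3 = 1.71.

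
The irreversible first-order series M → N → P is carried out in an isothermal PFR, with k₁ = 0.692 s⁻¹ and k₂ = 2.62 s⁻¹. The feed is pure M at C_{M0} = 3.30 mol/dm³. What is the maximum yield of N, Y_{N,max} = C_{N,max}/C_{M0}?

0.164

Evaluating C_N at τ_opt = ln(k₂/k₁)/(k₂−k₁) gives C_{N,max}/C_{M0} = (k₁/k₂)^[k₂/(k₂−k₁)].
= (0.692/2.62)^(2.62/(2.62−0.692)) = (0.2641)^(1.359) = 0.1638.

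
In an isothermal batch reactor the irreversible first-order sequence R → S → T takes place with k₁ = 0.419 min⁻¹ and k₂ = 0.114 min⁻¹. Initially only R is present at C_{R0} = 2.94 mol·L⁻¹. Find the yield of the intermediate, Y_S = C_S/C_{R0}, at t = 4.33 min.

0.615

For first-order series with pure R initially, C_S(t) = k₁C_{R0}/(k₂−k₁)·(e^(−k₁t) − e^(−k₂t)).
e^(−k₁t) = e^(−0.419×4.33) = e^(−1.814) = 0.1630; e^(−k₂t) = e^(−0.4936) = 0.6104.
C_S = 0.419×2.94/(0.114−0.419) × (0.1630−0.6104) = (-4.039)×(-0.4475) = 1.807 mol·L⁻¹.
Y_S = C_S/C_{R0} = 1.807/2.94 = 0.615.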